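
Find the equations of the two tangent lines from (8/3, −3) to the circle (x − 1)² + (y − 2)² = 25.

Write the tangent as mx − y + (−3 − m·(8/3)) = 0 and set its distance from the centre to 5:
(−5/3m − (5))² = 25(m² + 1)
4m² − 3m = 0, so m = 3/4 or m = 0.
Through (8/3, −3) these give 3x − 4y = 20 and y = −3.

3x − 4y = 20 and y = −3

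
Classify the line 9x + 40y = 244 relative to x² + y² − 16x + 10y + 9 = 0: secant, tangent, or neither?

neither

Substituting the line into the circle gives 1681x² − 33592x + 171536 = 0.
Δ = 1128422464 − 1153408064 = −24985600.
No real roots: the line does not meet the circle.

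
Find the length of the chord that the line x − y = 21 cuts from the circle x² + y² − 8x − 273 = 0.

Centre (4, 0), r² = 289. Perpendicular distance d from centre to line = |−17| / √2 = 17/√2.
Chord = 2√(r² − d²) = 2·√(289/2) = 17√2.

17√2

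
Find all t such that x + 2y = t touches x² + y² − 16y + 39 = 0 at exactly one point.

Tangency holds when the distance from the centre (0, 8) to the line equals the radius 5:
|1·0 + 2·8 − t| / √5 = 5
|t − (16)| = 5√5.

t = 16 ± 5√5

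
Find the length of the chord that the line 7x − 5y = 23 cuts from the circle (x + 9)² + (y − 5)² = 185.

√74

Substitute y = (−23 + 7x)/5:
74x² − 222x − 296 = 0  ⟹  x² − 3x − 4 = 0
x = 4 or x = −1, giving (4, 1) and (−1, −6).
|(4, 1) − (−1, −6)| = √((5)² + (7)²) = √74.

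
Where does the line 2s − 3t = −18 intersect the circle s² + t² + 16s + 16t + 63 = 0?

(−15, −4) and (−9, 0)

From the line, t = (18 + 2s)/3. Substituting:
13s² + 312s + 1755 = 0  ⟹  s² + 24s + 135 = 0
s = −9 or s = −15, giving (−9, 0) and (−15, −4).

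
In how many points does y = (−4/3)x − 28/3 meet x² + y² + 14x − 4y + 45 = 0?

d² = (4·(−7) + 3·2 − (−28))²/25 = 36/25; r² = 8.
Since d² < r², the line cuts the circle twice.

2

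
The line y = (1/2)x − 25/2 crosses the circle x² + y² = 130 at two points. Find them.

Substitute y = (−25 + x)/2:
5x² − 50x + 105 = 0  ⟹  x² − 10x + 21 = 0
x = 7 or x = 3, giving (7, −9) and (3, −11).

(3, −11) and (7, −9)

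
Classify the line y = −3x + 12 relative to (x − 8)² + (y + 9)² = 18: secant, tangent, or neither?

Substituting the line into the circle gives 10x² − 142x + 487 = 0.
Discriminant = (−142)² − 4·10·(487) = 684 > 0.
Two real roots: the line is a secant.

secant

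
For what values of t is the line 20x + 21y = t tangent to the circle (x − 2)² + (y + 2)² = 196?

t = −408 or t = 404

For a tangent, require d(centre, line) = r = 14.
|20·2 + 21·(−2) − t| / √841 = 14
|t − (−2)| = 14·29, so t = 404 or t = −408.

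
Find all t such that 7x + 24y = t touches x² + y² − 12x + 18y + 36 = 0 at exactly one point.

The line touches the circle iff its distance from (6, −9) is 9:
|7·6 + 24·(−9) − t| / √625 = 9
|t − (−174)| = 9·25, so t = 51 or t = −399.

t = −399 or t = 51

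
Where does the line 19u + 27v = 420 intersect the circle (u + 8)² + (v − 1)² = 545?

(−12, 24) and (15, 5)

Substitute v = (420 − 19u)/27:
1090u² − 3270u − 196200 = 0  ⟹  u² − 3u − 180 = 0
u = 15 or u = −12, giving (15, 5) and (−12, 24).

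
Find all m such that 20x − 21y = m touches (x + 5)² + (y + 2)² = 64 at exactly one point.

For a tangent, require d(centre, line) = r = 8.
|20·(−5) − 21·(−2) − m| / √841 = 8
|m − (−58)| = 8·29, so m = 174 or m = −290.

m = −290 or m = 174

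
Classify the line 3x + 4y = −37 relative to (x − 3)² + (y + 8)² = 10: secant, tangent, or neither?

d² = (3·3 + 4·(−8) − (−37))²/25 = 196/25; r² = 10.
Since d² < r², the line cuts the circle twice.

secant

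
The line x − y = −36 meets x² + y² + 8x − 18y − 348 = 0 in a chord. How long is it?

Substitute y = x + 36:
2x² + 62x + 300 = 0  ⟹  x² + 31x + 150 = 0
x = −6 or x = −25, giving (−6, 30) and (−25, 11).
|(−6, 30) − (−25, 11)| = √((19)² + (19)²) = 19√2.

19√2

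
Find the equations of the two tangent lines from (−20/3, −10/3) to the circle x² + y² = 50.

x + y = −10 and 7x + y = −50

Let a tangent through (−20/3, −10/3) have slope m. Its distance from (0, 0) must equal 5√2:
(20/3m − (10/3))² = 50(m² + 1)
m² + 8m + 7 = 0, so m = −1 or m = −7.
With m = −1: x + y = −10. With m = −7: 7x + y = −50.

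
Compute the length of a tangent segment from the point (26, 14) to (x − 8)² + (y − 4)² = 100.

18

Centre (8, 4), r² = 100. |PO|² = (18)² + (10)² = 424.
The tangent meets the radius at right angles, so tangent² = |PO|² − r² = 424 − 100 = 324.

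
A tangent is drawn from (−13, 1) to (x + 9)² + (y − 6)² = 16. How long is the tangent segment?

With centre O = (−9, 6), |OP|² = 41 and r² = 16.
By the tangent–radius right angle, tangent length = √(|PO|² − r²) = √25 = 5.

5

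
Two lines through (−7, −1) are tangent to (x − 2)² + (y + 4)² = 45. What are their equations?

2x + y = −15 and x − 2y = −5

A line y − (−1) = m(x − (−7)) is tangent when its distance from (2, −4) is 3√5:
(9m − (−3))² = 45(m² + 1)
2m² + 3m − 2 = 0, so m = −2 or m = 1/2.
Through (−7, −1) these give 2x + y = −15 and x − 2y = −5.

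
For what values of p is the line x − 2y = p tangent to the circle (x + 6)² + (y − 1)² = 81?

p = −8 ± 9√5

For a tangent, require d(centre, line) = r = 9.
|1·(−6) − 2·1 − p| / √5 = 9
|p − (−8)| = 9√5.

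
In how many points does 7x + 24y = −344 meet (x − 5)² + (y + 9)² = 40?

d² = (7·5 + 24·(−9) − (−344))²/625 = 26569/625; r² = 40.
Since d² > r², the line lies outside the circle.

0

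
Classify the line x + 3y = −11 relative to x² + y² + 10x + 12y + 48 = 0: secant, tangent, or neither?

Substituting the line into the circle gives 10x² + 76x + 157 = 0.
Discriminant = (76)² − 4·10·(157) = −504 < 0.
No real roots: the line does not meet the circle.

neither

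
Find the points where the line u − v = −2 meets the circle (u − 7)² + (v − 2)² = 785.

Substitute v = u + 2:
2u² − 14u − 736 = 0  ⟹  u² − 7u − 368 = 0
u = 23 or u = −16, giving (23, 25) and (−16, −14).

(−16, −14) and (23, 25)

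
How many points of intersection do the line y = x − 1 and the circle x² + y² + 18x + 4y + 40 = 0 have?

Substituting the line into the circle gives 2x² + 20x + 37 = 0.
Δ = 400 − 296 = 104.
Two real roots: the line is a secant.

2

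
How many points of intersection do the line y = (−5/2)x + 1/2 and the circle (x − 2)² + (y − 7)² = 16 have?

Substituting the line into the circle gives 29x² + 114x + 121 = 0.
Δ = 12996 − 14036 = −1040.
No real roots: the line does not meet the circle.

0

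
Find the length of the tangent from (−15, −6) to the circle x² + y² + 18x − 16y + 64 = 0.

With centre O = (−9, 8), |OP|² = 232 and r² = 81.
By the tangent–radius right angle, tangent length = √(|PO|² − r²) = √151.

√151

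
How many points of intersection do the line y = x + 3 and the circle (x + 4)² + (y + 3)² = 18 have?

2

Centre (−4, −3), r² = 18. Distance² from centre to line = (2)²/2 = 2.
Since d² < r², the line cuts the circle twice.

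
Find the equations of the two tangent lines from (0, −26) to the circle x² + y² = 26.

5x + y = −26 and 5x − y = 26

Write the tangent as mx − y + (−26 − m·(0)) = 0 and set its distance from the centre to √26:
(0m − (26))² = 26(m² + 1)
m² − 25 = 0, so m = −5 or m = 5.
With m = −5: 5x + y = −26. With m = 5: 5x − y = 26.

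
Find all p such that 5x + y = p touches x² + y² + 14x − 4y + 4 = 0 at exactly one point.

p = −33 ± 7√26

The line touches the circle iff its distance from (−7, 2) is 7:
|5·(−7) + 1·2 − p| / √26 = 7
|p − (−33)| = 7√26.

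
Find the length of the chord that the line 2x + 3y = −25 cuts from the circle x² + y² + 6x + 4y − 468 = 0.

12√13

Centre (−3, −2), r² = 481. Perpendicular distance d from centre to line = |13| / √13 = 13/√13.
Half the chord is √(r² − d²) = √(468), so the full chord is 12√13.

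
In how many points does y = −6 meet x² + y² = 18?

d² = (0·0 + 1·0 − (−6))² = 36; r² = 18.
Since d² > r², the line lies outside the circle.

0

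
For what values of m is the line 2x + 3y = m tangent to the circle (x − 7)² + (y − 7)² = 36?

For a tangent, require d(centre, line) = r = 6.
|2·7 + 3·7 − m| / √13 = 6
|m − (35)| = 6√13.

m = 35 ± 6√13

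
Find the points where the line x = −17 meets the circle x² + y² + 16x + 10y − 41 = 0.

(−17, −12) and (−17, 2)

The line gives x = −17. Substituting into the circle:
y² + 10y − 24 = 0
y = 2 or y = −12, giving (−17, 2) and (−17, −12).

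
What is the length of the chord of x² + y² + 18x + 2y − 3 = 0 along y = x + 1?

11√2

Centre (−9, −1), r² = 85. Perpendicular distance d from centre to line = |−7| / √2 = 7/√2.
Half the chord is √(r² − d²) = √(121/2), so the full chord is 11√2.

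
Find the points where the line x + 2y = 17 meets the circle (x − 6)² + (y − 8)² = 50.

Express y = (17 − x)/2 and substitute into the circle:
5x² − 50x − 55 = 0  ⟹  x² − 10x − 11 = 0
x = 11 or x = −1, giving (11, 3) and (−1, 9).

(−1, 9) and (11, 3)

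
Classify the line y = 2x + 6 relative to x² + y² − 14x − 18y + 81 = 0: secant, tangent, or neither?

Substituting the line into the circle gives 5x² − 26x + 9 = 0.
Δ = 676 − 180 = 496.
Two real roots: the line is a secant.

secant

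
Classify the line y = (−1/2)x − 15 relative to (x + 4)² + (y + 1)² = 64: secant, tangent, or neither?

neither

Substituting the line into the circle gives 5x² + 88x + 592 = 0.
Δ = 7744 − 11840 = −4096.
No real roots: the line does not meet the circle.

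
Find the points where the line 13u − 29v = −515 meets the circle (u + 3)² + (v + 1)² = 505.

Substitute v = (515 + 13u)/29:
1010u² + 19190u − 121200 = 0  ⟹  u² + 19u − 120 = 0
u = 5 or u = −24, giving (5, 20) and (−24, 7).

(−24, 7) and (5, 20)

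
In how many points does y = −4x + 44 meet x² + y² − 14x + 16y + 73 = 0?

2

Substituting the line into the circle gives 17x² − 430x + 2713 = 0.
Discriminant = (−430)² − 4·17·(2713) = 416 > 0.
Two real roots: the line is a secant.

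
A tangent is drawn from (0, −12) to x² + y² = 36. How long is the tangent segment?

6√3

Centre (0, 0), r² = 36. |PO|² = (0)² + (−12)² = 144.
The tangent meets the radius at right angles, so tangent² = |PO|² − r² = 144 − 36 = 108.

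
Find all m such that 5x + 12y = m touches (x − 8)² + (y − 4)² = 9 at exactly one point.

m = 49 or m = 127

For a tangent, require d(centre, line) = r = 3.
|5·8 + 12·4 − m| / √169 = 3
|m − (88)| = 3·13, so m = 127 or m = 49.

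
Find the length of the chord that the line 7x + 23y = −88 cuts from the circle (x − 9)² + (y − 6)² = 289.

17√2

The distance from (9, 6) to the line is 289/√578, and r² = 289.
Chord = 2√(r² − d²) = 2·√(289/2) = 17√2.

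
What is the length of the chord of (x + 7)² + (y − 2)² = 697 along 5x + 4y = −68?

8√41

The distance from (−7, 2) to the line is 41/√41, and r² = 697.
Half the chord is √(r² − d²) = √(656), so the full chord is 8√41.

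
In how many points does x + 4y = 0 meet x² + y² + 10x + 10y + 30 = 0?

Substituting the line into the circle gives 17x² + 120x + 480 = 0.
Discriminant = (120)² − 4·17·(480) = −18240 < 0.
No real roots: the line does not meet the circle.

0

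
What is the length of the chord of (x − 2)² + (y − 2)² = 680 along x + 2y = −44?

12√5

The distance from (2, 2) to the line is 50/√5, and r² = 680.
Chord = 2√(r² − d²) = 2·√(180) = 12√5.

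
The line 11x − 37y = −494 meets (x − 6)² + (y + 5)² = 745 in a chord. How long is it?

√1490

From the line, y = (494 + 11x)/37. Substituting:
1490x² − 1490x − 509580 = 0  ⟹  x² − x − 342 = 0
x = 19 or x = −18, giving (19, 19) and (−18, 8).
Chord length = distance between (19, 19) and (−18, 8) = √1490 = √1490.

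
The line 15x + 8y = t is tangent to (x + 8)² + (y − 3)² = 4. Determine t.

t = −130 or t = −62

For a tangent, require d(centre, line) = r = 2.
|15·(−8) + 8·3 − t| / √289 = 2
|t − (−96)| = 2·17, so t = −62 or t = −130.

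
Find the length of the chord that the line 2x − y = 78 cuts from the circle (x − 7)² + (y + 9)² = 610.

2√5

From the line, y = 2x − 78. Substituting:
5x² − 290x + 4200 = 0  ⟹  x² − 58x + 840 = 0
x = 30 or x = 28, giving (30, −18) and (28, −22).
|(30, −18) − (28, −22)| = √((2)² + (4)²) = 2√5.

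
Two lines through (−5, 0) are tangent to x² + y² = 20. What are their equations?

Let a tangent through (−5, 0) have slope m. Its distance from (0, 0) must equal 2√5:
[m·(5) − (0)]² = 20(m² + 1)
m² − 4 = 0, so m = 2 or m = −2.
Through (−5, 0) these give 2x − y = −10 and 2x + y = −10.

2x − y = −10 and 2x + y = −10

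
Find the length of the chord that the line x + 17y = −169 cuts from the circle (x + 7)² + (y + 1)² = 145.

√290

From the line, y = (−169 − x)/17. Substituting:
290x² + 4350x − 4640 = 0  ⟹  x² + 15x − 16 = 0
x = 1 or x = −16, giving (1, −10) and (−16, −9).
|(1, −10) − (−16, −9)| = √((17)² + (−1)²) = √290.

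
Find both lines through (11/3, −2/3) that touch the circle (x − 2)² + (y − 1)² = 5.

Let a tangent through (11/3, −2/3) have slope m. Its distance from (2, 1) must equal √5:
(−5/3m − (5/3))² = 5(m² + 1)
2m² − 5m + 2 = 0, so m = 2 or m = 1/2.
Through (11/3, −2/3) these give 2x − y = 8 and x − 2y = 5.

2x − y = 8 and x − 2y = 5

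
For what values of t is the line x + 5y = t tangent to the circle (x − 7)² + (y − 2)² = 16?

For a tangent, require d(centre, line) = r = 4.
|1·7 + 5·2 − t| / √26 = 4
|t − (17)| = 4√26.

t = 17 ± 4√26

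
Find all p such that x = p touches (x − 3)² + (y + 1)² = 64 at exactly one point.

The line touches the circle iff its distance from (3, −1) is 8:
|1·3 + 0·(−1) − p| / √1 = 8
|p − (3)| = 8, so p = 11 or p = −5.

p = −5 or p = 11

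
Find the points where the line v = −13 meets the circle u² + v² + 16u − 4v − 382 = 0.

Substitute v = −13:
u² + 16u − 161 = 0
u = 7 or u = −23, giving (7, −13) and (−23, −13).

(−23, −13) and (7, −13)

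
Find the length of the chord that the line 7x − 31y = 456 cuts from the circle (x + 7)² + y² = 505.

From the line, y = (−456 + 7x)/31. Substituting:
1010x² + 7070x − 230280 = 0  ⟹  x² + 7x − 228 = 0
x = 12 or x = −19, giving (12, −12) and (−19, −19).
|(12, −12) − (−19, −19)| = √((31)² + (7)²) = √1010.

√1010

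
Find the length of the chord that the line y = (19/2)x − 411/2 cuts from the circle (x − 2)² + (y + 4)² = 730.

From the line, y = (−411 + 19x)/2. Substituting:
365x² − 15330x + 159505 = 0  ⟹  x² − 42x + 437 = 0
x = 23 or x = 19, giving (23, 13) and (19, −25).
|(23, 13) − (19, −25)| = √((4)² + (38)²) = 2√365.

2√365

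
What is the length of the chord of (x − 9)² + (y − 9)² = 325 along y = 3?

34

The distance from (9, 9) to the line is 6, and r² = 325.
Half the chord is √(r² − d²) = √(289), so the full chord is 34.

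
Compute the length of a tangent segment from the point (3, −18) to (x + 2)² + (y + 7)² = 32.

√114

The centre is (−2, −7) and r = 4√2. The square of the distance from P to the centre is 25 + 121 = 146.
The tangent meets the radius at right angles, so tangent² = |PO|² − r² = 146 − 32 = 114.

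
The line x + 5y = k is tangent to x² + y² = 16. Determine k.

The line touches the circle iff its distance from (0, 0) is 4:
|1·0 + 5·0 − k| / √26 = 4
|k| = 4√26.

k = ±4√26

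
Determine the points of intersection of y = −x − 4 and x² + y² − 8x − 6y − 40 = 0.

(−3, −1) and (0, −4)

Substitute y = −x − 4:
2x² + 6x = 0  ⟹  x² + 3x = 0
x = 0 or x = −3, giving (0, −4) and (−3, −1).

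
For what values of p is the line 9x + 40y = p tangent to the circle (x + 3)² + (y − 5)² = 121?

Tangency holds when the distance from the centre (−3, 5) to the line equals the radius 11:
|9·(−3) + 40·5 − p| / √1681 = 11
|p − (173)| = 11·41, so p = 624 or p = −278.

p = −278 or p = 624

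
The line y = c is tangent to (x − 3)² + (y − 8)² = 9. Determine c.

c = 5 or c = 11

For a tangent, require d(centre, line) = r = 3.
|0·3 + 1·8 − c| / √1 = 3
|c − (8)| = 3, so c = 11 or c = 5.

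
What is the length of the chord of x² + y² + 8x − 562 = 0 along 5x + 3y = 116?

2√34

Centre (−4, 0), r² = 578. Perpendicular distance d from centre to line = |−136| / √34 = 136/√34.
Chord = 2√(r² − d²) = 2·√(34) = 2√34.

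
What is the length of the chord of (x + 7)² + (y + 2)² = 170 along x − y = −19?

Express y = x + 19 and substitute into the circle:
2x² + 56x + 320 = 0  ⟹  x² + 28x + 160 = 0
x = −8 or x = −20, giving (−8, 11) and (−20, −1).
Chord length = distance between (−8, 11) and (−20, −1) = √288 = 12√2.

12√2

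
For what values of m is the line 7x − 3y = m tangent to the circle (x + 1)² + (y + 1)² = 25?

m = −4 ± 5√58

Tangency holds when the distance from the centre (−1, −1) to the line equals the radius 5:
|7·(−1) − 3·(−1) − m| / √58 = 5
|m − (−4)| = 5√58.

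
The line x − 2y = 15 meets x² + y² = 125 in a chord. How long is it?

Centre (0, 0), r² = 125. Perpendicular distance d from centre to line = |−15| / √5 = 15/√5.
Half the chord is √(r² − d²) = √(80), so the full chord is 8√5.

8√5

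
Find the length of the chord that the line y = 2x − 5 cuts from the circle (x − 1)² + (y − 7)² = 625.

22√5

Substitute y = 2x − 5:
5x² − 50x − 480 = 0  ⟹  x² − 10x − 96 = 0
x = 16 or x = −6, giving (16, 27) and (−6, −17).
Chord length = distance between (16, 27) and (−6, −17) = √2420 = 22√5.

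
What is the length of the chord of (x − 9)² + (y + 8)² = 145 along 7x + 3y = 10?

3√58

From the line, y = (10 − 7x)/3. Substituting:
58x² − 638x + 580 = 0  ⟹  x² − 11x + 10 = 0
x = 10 or x = 1, giving (10, −20) and (1, 1).
Chord length = distance between (10, −20) and (1, 1) = √522 = 3√58.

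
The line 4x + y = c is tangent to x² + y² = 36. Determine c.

Tangency holds when the distance from the centre (0, 0) to the line equals the radius 6:
|4·0 + 1·0 − c| / √17 = 6
|c| = 6√17.

c = ±6√17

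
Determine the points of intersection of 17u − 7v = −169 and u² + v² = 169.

(−12, −5) and (−5, 12)

Express v = (169 + 17u)/7 and substitute into the circle:
338u² + 5746u + 20280 = 0  ⟹  u² + 17u + 60 = 0
u = −5 or u = −12, giving (−5, 12) and (−12, −5).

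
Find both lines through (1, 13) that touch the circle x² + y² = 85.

7x + 6y = 85 and 6x − 7y = −85

Write the tangent as mx − y + (13 − m·(1)) = 0 and set its distance from the centre to √85:
[m·(−1) − (−13)]² = 85(m² + 1)
42m² + 13m − 42 = 0, so m = −7/6 or m = 6/7.
With m = −7/6: 7x + 6y = 85. With m = 6/7: 6x − 7y = −85.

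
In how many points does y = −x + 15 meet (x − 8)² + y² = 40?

Substituting the line into the circle gives 2x² − 46x + 249 = 0.
Discriminant = (−46)² − 4·2·(249) = 124 > 0.
Two real roots: the line is a secant.

2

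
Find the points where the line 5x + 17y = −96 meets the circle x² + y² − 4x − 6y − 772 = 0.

(−26, 2) and (25, −13)

Substitute y = (−96 − 5x)/17:
314x² + 314x − 204100 = 0  ⟹  x² + x − 650 = 0
x = 25 or x = −26, giving (25, −13) and (−26, 2).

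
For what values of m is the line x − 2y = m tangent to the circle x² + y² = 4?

m = ±2√5

For a tangent, require d(centre, line) = r = 2.
|1·0 − 2·0 − m| / √5 = 2
|m| = 2√5.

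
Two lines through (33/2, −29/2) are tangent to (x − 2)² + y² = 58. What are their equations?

Write the tangent as mx − y + (−29/2 − m·(33/2)) = 0 and set its distance from the centre to √58:
(−29/2m − (29/2))² = 58(m² + 1)
21m² + 58m + 21 = 0, so m = −7/3 or m = −3/7.
Through (33/2, −29/2) these give 7x + 3y = 72 and 3x + 7y = −52.

7x + 3y = 72 and 3x + 7y = −52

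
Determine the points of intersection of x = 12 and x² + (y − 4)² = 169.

The line gives x = 12. Substituting into the circle:
y² − 8y − 9 = 0
y = 9 or y = −1, giving (12, 9) and (12, −1).

(12, −1) and (12, 9)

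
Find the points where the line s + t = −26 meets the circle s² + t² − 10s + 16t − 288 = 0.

Substitute t = −s − 26:
2s² + 26s − 28 = 0  ⟹  s² + 13s − 14 = 0
s = 1 or s = −14, giving (1, −27) and (−14, −12).

(−14, −12) and (1, −27)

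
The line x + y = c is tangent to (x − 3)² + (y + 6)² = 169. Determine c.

c = −3 ± 13√2

The line touches the circle iff its distance from (3, −6) is 13:
|1·3 + 1·(−6) − c| / √2 = 13
|c − (−3)| = 13√2.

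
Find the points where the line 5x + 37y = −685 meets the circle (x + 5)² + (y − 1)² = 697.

Substitute y = (−685 − 5x)/37:
1394x² + 20910x − 398684 = 0  ⟹  x² + 15x − 286 = 0
x = 11 or x = −26, giving (11, −20) and (−26, −15).

(−26, −15) and (11, −20)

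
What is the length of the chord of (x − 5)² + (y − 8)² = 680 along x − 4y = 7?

12√17

The distance from (5, 8) to the line is 34/√17, and r² = 680.
Half the chord is √(r² − d²) = √(612), so the full chord is 12√17.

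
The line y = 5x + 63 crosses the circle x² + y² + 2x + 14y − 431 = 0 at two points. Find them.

(−17, −22) and (−10, 13)

From the line, y = 5x + 63. Substituting:
26x² + 702x + 4420 = 0  ⟹  x² + 27x + 170 = 0
x = −10 or x = −17, giving (−10, 13) and (−17, −22).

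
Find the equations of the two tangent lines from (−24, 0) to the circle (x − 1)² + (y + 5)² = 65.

4x + 7y = −96 and x − 8y = −24

Let a tangent through (−24, 0) have slope m. Its distance from (1, −5) must equal √65:
(25m − (−5))² = 65(m² + 1)
56m² + 25m − 4 = 0, so m = −4/7 or m = 1/8.
With m = −4/7: 4x + 7y = −96. With m = 1/8: x − 8y = −24.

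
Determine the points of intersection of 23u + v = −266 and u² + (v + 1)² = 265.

(−12, 10) and (−11, −13)

Substitute v = −23u − 266:
530u² + 12190u + 69960 = 0  ⟹  u² + 23u + 132 = 0
u = −11 or u = −12, giving (−11, −13) and (−12, 10).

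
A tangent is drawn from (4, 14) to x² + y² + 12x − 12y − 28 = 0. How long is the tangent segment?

8

Centre (−6, 6), r² = 100. |PO|² = (10)² + (8)² = 164.
The tangent meets the radius at right angles, so tangent² = |PO|² − r² = 164 − 100 = 64.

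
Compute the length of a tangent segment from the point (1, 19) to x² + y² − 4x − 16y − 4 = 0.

With centre O = (2, 8), |OP|² = 122 and r² = 72.
The tangent meets the radius at right angles, so tangent² = |PO|² − r² = 122 − 72 = 50.

5√2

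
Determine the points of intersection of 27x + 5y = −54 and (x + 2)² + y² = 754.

(−7, 27) and (3, −27)

Express y = (−54 − 27x)/5 and substitute into the circle:
754x² + 3016x − 15834 = 0  ⟹  x² + 4x − 21 = 0
x = 3 or x = −7, giving (3, −27) and (−7, 27).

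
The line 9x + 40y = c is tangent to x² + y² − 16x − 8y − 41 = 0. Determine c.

c = −219 or c = 683

Tangency holds when the distance from the centre (8, 4) to the line equals the radius 11:
|9·8 + 40·4 − c| / √1681 = 11
|c − (232)| = 11·41, so c = 683 or c = −219.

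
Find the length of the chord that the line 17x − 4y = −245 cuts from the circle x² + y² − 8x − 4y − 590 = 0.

Express y = (245 + 17x)/4 and substitute into the circle:
305x² + 7930x + 46665 = 0  ⟹  x² + 26x + 153 = 0
x = −9 or x = −17, giving (−9, 23) and (−17, −11).
Chord length = distance between (−9, 23) and (−17, −11) = √1220 = 2√305.

2√305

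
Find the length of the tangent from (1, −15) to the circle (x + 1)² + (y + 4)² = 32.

√93

Centre (−1, −4), r² = 32. |PO|² = (2)² + (−11)² = 125.
Power of the point: PT² = |PO|² − r² = 93, so PT = √93.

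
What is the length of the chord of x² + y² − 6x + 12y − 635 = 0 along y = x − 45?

Express y = x − 45 and substitute into the circle:
2x² − 84x + 850 = 0  ⟹  x² − 42x + 425 = 0
x = 25 or x = 17, giving (25, −20) and (17, −28).
|(25, −20) − (17, −28)| = √((8)² + (8)²) = 8√2.

8√2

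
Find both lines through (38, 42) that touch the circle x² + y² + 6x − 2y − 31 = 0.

A line y − (42) = m(x − (38)) is tangent when its distance from (−3, 1) is √41:
(−41m − (−41))² = 41(m² + 1)
20m² − 41m + 20 = 0, so m = 4/5 or m = 5/4.
Through (38, 42) these give 4x − 5y = −58 and 5x − 4y = 22.

4x − 5y = −58 and 5x − 4y = 22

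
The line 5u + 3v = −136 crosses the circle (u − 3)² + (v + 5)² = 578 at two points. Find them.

(−20, −12) and (−14, −22)

Substitute v = (−136 − 5u)/3:
34u² + 1156u + 9520 = 0  ⟹  u² + 34u + 280 = 0
u = −14 or u = −20, giving (−14, −22) and (−20, −12).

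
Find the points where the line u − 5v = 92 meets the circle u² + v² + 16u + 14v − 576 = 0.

(−28, −24) and (17, −15)

Substitute v = (−92 + u)/5:
26u² + 286u − 12376 = 0  ⟹  u² + 11u − 476 = 0
u = 17 or u = −28, giving (17, −15) and (−28, −24).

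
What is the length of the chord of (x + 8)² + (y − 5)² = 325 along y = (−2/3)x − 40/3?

8√13

The distance from (−8, 5) to the line is 39/√13, and r² = 325.
Chord = 2√(r² − d²) = 2·√(208) = 8√13.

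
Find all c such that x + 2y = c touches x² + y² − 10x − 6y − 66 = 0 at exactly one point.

c = 11 ± 10√5

The line touches the circle iff its distance from (5, 3) is 10:
|1·5 + 2·3 − c| / √5 = 10
|c − (11)| = 10√5.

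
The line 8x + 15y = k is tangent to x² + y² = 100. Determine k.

k = −170 or k = 170

The line touches the circle iff its distance from (0, 0) is 10:
|8·0 + 15·0 − k| / √289 = 10
|k| = 10·17, so k = 170 or k = −170.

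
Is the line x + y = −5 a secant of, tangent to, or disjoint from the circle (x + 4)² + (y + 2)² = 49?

Centre (−4, −2), r² = 49. Distance² from centre to line = (−1)²/2 = 1/2.
Since d² < r², the line cuts the circle twice.

secant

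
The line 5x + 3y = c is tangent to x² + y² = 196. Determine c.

Tangency holds when the distance from the centre (0, 0) to the line equals the radius 14:
|5·0 + 3·0 − c| / √34 = 14
|c| = 14√34.

c = ±14√34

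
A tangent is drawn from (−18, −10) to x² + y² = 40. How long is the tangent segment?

The centre is (0, 0) and r = 2√10. The square of the distance from P to the centre is 324 + 100 = 424.
The tangent meets the radius at right angles, so tangent² = |PO|² − r² = 424 − 40 = 384.

8√6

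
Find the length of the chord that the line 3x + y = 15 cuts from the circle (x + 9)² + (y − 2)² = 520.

Centre (−9, 2), r² = 520. Perpendicular distance d from centre to line = |−40| / √10 = 40/√10.
Half the chord is √(r² − d²) = √(360), so the full chord is 12√10.

12√10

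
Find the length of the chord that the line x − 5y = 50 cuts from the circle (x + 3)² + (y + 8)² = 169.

From the line, y = (−50 + x)/5. Substituting:
26x² + 130x − 3900 = 0  ⟹  x² + 5x − 150 = 0
x = 10 or x = −15, giving (10, −8) and (−15, −13).
|(10, −8) − (−15, −13)| = √((25)² + (5)²) = 5√26.

5√26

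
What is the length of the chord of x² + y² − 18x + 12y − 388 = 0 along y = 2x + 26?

2√5

Centre (9, −6), r² = 505. Perpendicular distance d from centre to line = |50| / √5 = 50/√5.
Chord = 2√(r² − d²) = 2·√(5) = 2√5.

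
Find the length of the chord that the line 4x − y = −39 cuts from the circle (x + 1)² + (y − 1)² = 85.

Centre (−1, 1), r² = 85. Perpendicular distance d from centre to line = |34| / √17 = 34/√17.
Half the chord is √(r² − d²) = √(17), so the full chord is 2√17.

2√17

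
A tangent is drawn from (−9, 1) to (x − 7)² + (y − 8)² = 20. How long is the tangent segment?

Centre (7, 8), r² = 20. |PO|² = (−16)² + (−7)² = 305.
By the tangent–radius right angle, tangent length = √(|PO|² − r²) = √285.

√285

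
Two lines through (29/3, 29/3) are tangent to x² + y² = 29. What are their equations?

A line y − (29/3) = m(x − (29/3)) is tangent when its distance from (0, 0) is √29:
[m·(−29/3) − (−29/3)]² = 29(m² + 1)
10m² − 29m + 10 = 0, so m = 5/2 or m = 2/5.
With m = 5/2: 5x − 2y = 29. With m = 2/5: 2x − 5y = −29.

5x − 2y = 29 and 2x − 5y = −29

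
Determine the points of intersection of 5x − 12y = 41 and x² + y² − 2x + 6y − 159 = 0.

(−11, −8) and (13, 2)

Express y = (−41 + 5x)/12 and substitute into the circle:
169x² − 338x − 24167 = 0  ⟹  x² − 2x − 143 = 0
x = 13 or x = −11, giving (13, 2) and (−11, −8).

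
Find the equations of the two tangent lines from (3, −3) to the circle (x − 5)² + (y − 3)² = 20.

x − 2y = 9 and 2x + y = 3

A line y − (−3) = m(x − (3)) is tangent when its distance from (5, 3) is 2√5:
(2m − (6))² = 20(m² + 1)
2m² + 3m − 2 = 0, so m = 1/2 or m = −2.
Through (3, −3) these give x − 2y = 9 and 2x + y = 3.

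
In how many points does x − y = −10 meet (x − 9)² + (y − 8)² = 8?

0

Substituting the line into the circle gives 2x² − 14x + 77 = 0.
Discriminant = (−14)² − 4·2·(77) = −420 < 0.
No real roots: the line does not meet the circle.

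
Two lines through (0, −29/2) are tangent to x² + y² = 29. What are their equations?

Let a tangent through (0, −29/2) have slope m. Its distance from (0, 0) must equal √29:
[m·(0) − (29/2)]² = 29(m² + 1)
4m² − 25 = 0, so m = 5/2 or m = −5/2.
With m = 5/2: 5x − 2y = 29. With m = −5/2: 5x + 2y = −29.

5x − 2y = 29 and 5x + 2y = −29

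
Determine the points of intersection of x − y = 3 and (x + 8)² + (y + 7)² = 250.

(−17, −20) and (5, 2)

From the line, y = x − 3. Substituting:
2x² + 24x − 170 = 0  ⟹  x² + 12x − 85 = 0
x = 5 or x = −17, giving (5, 2) and (−17, −20).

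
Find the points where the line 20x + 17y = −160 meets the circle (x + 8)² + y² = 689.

Express y = (−160 − 20x)/17 and substitute into the circle:
689x² + 11024x − 155025 = 0  ⟹  x² + 16x − 225 = 0
x = 9 or x = −25, giving (9, −20) and (−25, 20).

(−25, 20) and (9, −20)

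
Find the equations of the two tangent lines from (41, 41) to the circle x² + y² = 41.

4x − 5y = −41 and 5x − 4y = 41

A line y − (41) = m(x − (41)) is tangent when its distance from (0, 0) is √41:
[m·(−41) − (−41)]² = 41(m² + 1)
20m² − 41m + 20 = 0, so m = 4/5 or m = 5/4.
Through (41, 41) these give 4x − 5y = −41 and 5x − 4y = 41.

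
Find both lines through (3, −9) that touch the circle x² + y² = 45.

2x − y = 15 and x + 2y = −15

A line y − (−9) = m(x − (3)) is tangent when its distance from (0, 0) is 3√5:
(−3m − (9))² = 45(m² + 1)
2m² − 3m − 2 = 0, so m = 2 or m = −1/2.
With m = 2: 2x − y = 15. With m = −1/2: x + 2y = −15.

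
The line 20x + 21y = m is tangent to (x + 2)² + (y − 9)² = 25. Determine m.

m = 4 or m = 294

The line touches the circle iff its distance from (−2, 9) is 5:
|20·(−2) + 21·9 − m| / √841 = 5
|m − (149)| = 5·29, so m = 294 or m = 4.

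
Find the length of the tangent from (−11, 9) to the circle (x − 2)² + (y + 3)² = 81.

2√58

Centre (2, −3), r² = 81. |PO|² = (−13)² + (12)² = 313.
The tangent meets the radius at right angles, so tangent² = |PO|² − r² = 313 − 81 = 232.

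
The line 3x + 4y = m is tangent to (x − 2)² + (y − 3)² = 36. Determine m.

Tangency holds when the distance from the centre (2, 3) to the line equals the radius 6:
|3·2 + 4·3 − m| / √25 = 6
|m − (18)| = 6·5, so m = 48 or m = −12.

m = −12 or m = 48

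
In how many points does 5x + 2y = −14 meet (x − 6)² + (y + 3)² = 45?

0

Centre (6, −3), r² = 45. Distance² from centre to line = (38)²/29 = 1444/29.
Since d² > r², the line lies outside the circle.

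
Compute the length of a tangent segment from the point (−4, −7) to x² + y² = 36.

√29

The centre is (0, 0) and r = 6. The square of the distance from P to the centre is 16 + 49 = 65.
By the tangent–radius right angle, tangent length = √(|PO|² − r²) = √29.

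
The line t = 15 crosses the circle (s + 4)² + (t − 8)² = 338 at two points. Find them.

(−21, 15) and (13, 15)

From the line, t = 15. Substituting:
s² + 8s − 273 = 0
s = 13 or s = −21, giving (13, 15) and (−21, 15).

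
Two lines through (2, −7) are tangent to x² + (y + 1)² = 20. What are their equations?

2x − y = 11 and x + 2y = −12

A line y − (−7) = m(x − (2)) is tangent when its distance from (0, −1) is 2√5:
[m·(−2) − (6)]² = 20(m² + 1)
2m² − 3m − 2 = 0, so m = 2 or m = −1/2.
With m = 2: 2x − y = 11. With m = −1/2: x + 2y = −12.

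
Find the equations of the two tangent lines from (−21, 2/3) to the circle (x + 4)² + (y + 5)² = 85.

A line y − (2/3) = m(x − (−21)) is tangent when its distance from (−4, −5) is √85:
(17m − (−17/3))² = 85(m² + 1)
54m² + 51m − 14 = 0, so m = 2/9 or m = −7/6.
Through (−21, 2/3) these give 2x − 9y = −48 and 7x + 6y = −143.

2x − 9y = −48 and 7x + 6y = −143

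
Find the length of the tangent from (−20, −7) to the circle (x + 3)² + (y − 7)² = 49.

With centre O = (−3, 7), |OP|² = 485 and r² = 49.
By the tangent–radius right angle, tangent length = √(|PO|² − r²) = √436 = 2√109.

2√109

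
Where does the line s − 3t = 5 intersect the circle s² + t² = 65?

Express t = (−5 + s)/3 and substitute into the circle:
10s² − 10s − 560 = 0  ⟹  s² − s − 56 = 0
s = 8 or s = −7, giving (8, 1) and (−7, −4).

(−7, −4) and (8, 1)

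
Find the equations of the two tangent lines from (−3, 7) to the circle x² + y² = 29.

Let a tangent through (−3, 7) have slope m. Its distance from (0, 0) must equal √29:
(3m − (−7))² = 29(m² + 1)
10m² − 21m − 10 = 0, so m = 5/2 or m = −2/5.
With m = 5/2: 5x − 2y = −29. With m = −2/5: 2x + 5y = 29.

5x − 2y = −29 and 2x + 5y = 29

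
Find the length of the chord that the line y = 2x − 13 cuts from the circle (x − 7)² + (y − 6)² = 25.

Substitute y = 2x − 13:
5x² − 90x + 385 = 0  ⟹  x² − 18x + 77 = 0
x = 11 or x = 7, giving (11, 9) and (7, 1).
Chord length = distance between (11, 9) and (7, 1) = √80 = 4√5.

4√5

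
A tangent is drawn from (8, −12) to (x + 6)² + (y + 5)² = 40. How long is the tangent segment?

√205

With centre O = (−6, −5), |OP|² = 245 and r² = 40.
Power of the point: PT² = |PO|² − r² = 205, so PT = √205.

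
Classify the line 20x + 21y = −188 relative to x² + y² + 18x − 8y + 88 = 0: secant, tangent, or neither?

neither

Substituting the line into the circle gives 841x² + 18818x + 105736 = 0.
Discriminant = (18818)² − 4·841·(105736) = −1578780 < 0.
No real roots: the line does not meet the circle.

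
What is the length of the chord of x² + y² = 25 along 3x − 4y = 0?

Express y = (3x)/4 and substitute into the circle:
25x² − 400 = 0  ⟹  x² − 16 = 0
x = 4 or x = −4, giving (4, 3) and (−4, −3).
Chord length = distance between (4, 3) and (−4, −3) = √100 = 10.

10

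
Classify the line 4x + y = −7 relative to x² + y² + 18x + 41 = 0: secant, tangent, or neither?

neither

d² = (4·(−9) + 1·0 − (−7))²/17 = 841/17; r² = 40.
Since d² > r², the line lies outside the circle.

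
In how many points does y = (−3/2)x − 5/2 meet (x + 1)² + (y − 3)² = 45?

2

d² = (3·(−1) + 2·3 − (−5))²/13 = 64/13; r² = 45.
Since d² < r², the line cuts the circle twice.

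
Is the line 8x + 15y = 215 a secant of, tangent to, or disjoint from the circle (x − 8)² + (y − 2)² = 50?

d² = (8·8 + 15·2 − (215))²/289 = 14641/289; r² = 50.
Since d² > r², the line lies outside the circle.

disjoint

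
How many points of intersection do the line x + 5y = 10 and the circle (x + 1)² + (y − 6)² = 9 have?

0

Substituting the line into the circle gives 26x² + 90x + 200 = 0.
Δ = 8100 − 20800 = −12700.
No real roots: the line does not meet the circle.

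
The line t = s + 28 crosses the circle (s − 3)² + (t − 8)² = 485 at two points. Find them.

(−19, 9) and (2, 30)

Substitute t = s + 28:
2s² + 34s − 76 = 0  ⟹  s² + 17s − 38 = 0
s = 2 or s = −19, giving (2, 30) and (−19, 9).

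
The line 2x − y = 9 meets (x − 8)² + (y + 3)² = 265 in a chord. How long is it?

14√5

The distance from (8, −3) to the line is 10/√5, and r² = 265.
Chord = 2√(r² − d²) = 2·√(245) = 14√5.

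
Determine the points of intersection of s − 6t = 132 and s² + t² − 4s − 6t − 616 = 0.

From the line, t = (−132 + s)/6. Substituting:
37s² − 444s = 0  ⟹  s² − 12s = 0
s = 12 or s = 0, giving (12, −20) and (0, −22).

(0, −22) and (12, −20)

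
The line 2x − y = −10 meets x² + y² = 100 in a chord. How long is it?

8√5

Centre (0, 0), r² = 100. Perpendicular distance d from centre to line = |10| / √5 = 10/√5.
Chord = 2√(r² − d²) = 2·√(80) = 8√5.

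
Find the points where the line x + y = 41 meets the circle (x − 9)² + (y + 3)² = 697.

Express y = −x + 41 and substitute into the circle:
2x² − 106x + 1320 = 0  ⟹  x² − 53x + 660 = 0
x = 33 or x = 20, giving (33, 8) and (20, 21).

(20, 21) and (33, 8)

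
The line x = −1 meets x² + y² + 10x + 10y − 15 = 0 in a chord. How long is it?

14

The distance from (−5, −5) to the line is 4, and r² = 65.
Half the chord is √(r² − d²) = √(49), so the full chord is 14.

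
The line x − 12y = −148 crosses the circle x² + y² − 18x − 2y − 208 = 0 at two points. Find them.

Substitute y = (148 + x)/12:
145x² − 2320x − 11600 = 0  ⟹  x² − 16x − 80 = 0
x = 20 or x = −4, giving (20, 14) and (−4, 12).

(−4, 12) and (20, 14)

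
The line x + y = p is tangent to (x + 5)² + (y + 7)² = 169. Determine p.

p = −12 ± 13√2

For a tangent, require d(centre, line) = r = 13.
|1·(−5) + 1·(−7) − p| / √2 = 13
|p − (−12)| = 13√2.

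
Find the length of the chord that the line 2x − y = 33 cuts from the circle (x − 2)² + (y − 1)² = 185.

From the line, y = 2x − 33. Substituting:
5x² − 140x + 975 = 0  ⟹  x² − 28x + 195 = 0
x = 15 or x = 13, giving (15, −3) and (13, −7).
|(15, −3) − (13, −7)| = √((2)² + (4)²) = 2√5.

2√5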